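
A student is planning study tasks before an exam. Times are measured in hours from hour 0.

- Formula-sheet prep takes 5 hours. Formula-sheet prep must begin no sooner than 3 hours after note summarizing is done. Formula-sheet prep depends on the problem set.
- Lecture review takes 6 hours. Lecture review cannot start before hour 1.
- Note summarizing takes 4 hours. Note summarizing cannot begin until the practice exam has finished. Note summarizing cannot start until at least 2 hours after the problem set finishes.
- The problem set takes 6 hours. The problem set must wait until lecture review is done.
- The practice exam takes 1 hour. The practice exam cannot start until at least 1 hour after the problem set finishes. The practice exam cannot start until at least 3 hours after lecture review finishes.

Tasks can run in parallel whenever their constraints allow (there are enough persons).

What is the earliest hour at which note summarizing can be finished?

19

Lecture review cannot begin until its own release at hour 1. It runs from hour 1 to 1 + 6 = hour 7.
The problem set waits on lecture review (finishes hour 7), so it starts at hour 7 and finishes at 7 + 6 = hour 13.
The practice exam needs all of the problem set (finishes hour 13, plus 1-hour gap → hour 14); lecture review (finishes hour 7, plus 3-hour gap → hour 10). That puts its earliest start at hour 14; it finishes at 14 + 1 = hour 15.
Note summarizing needs all of the practice exam (finishes hour 15); the problem set (finishes hour 13, plus 2-hour gap → hour 15). That puts its earliest start at hour 15; it finishes at 15 + 4 = hour 19.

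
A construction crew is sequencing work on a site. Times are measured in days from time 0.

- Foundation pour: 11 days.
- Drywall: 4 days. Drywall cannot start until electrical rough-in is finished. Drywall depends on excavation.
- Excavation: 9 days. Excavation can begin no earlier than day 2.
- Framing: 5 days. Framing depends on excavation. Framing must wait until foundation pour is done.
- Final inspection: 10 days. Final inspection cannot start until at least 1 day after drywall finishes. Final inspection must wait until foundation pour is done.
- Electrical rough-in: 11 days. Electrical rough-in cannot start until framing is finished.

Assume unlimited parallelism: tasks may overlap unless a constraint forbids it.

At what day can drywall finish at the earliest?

Nothing blocks foundation pour, so it runs from day 0 to day 11.
Excavation waits on its own release at day 2, so it starts at day 2 and finishes at 2 + 9 = day 11.
Framing cannot start until excavation (finishes day 11); foundation pour (finishes day 11). The controlling bound is day 11, so framing finishes at 11 + 5 = day 16.
Electrical rough-in waits on framing (finishes day 16), so it starts at day 16 and finishes at 16 + 11 = day 27.
Drywall cannot start until electrical rough-in (finishes day 27); excavation (finishes day 11). The controlling bound is day 27, so drywall finishes at 27 + 4 = day 31.

31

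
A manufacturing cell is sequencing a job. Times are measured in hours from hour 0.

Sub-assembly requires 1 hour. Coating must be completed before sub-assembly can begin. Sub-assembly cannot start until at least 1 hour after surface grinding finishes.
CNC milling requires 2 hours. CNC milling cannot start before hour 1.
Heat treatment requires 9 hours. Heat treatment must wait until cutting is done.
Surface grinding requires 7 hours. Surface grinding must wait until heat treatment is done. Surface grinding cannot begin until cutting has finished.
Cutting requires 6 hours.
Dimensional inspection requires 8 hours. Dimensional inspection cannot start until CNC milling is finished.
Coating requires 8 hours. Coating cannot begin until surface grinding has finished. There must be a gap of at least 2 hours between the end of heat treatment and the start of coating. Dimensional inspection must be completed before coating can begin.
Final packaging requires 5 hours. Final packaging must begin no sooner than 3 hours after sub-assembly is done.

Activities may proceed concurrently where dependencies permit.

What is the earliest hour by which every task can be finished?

After its own release at hour 1, CNC milling can start at hour 1 and finishes at hour 3.
Dimensional inspection waits on CNC milling (finishes hour 3), so it starts at hour 3 and finishes at 3 + 8 = hour 11.
Cutting can start immediately at hour 0; it finishes at hour 6.
Heat treatment cannot begin until cutting (finishes hour 6). It runs from hour 6 to 6 + 9 = hour 15.
For surface grinding: heat treatment (finishes hour 15); cutting (finishes hour 6). Taking the maximum gives a start of hour 15, and it finishes at 15 + 7 = hour 22.
For coating: surface grinding (finishes hour 22); heat treatment (finishes hour 15, plus 2-hour gap → hour 17); dimensional inspection (finishes hour 11). Taking the maximum gives a start of hour 22, and it finishes at 22 + 8 = hour 30.
Sub-assembly cannot start until coating (finishes hour 30); surface grinding (finishes hour 22, plus 1-hour gap → hour 23). The controlling bound is hour 30, so sub-assembly finishes at 30 + 1 = hour 31.
Final packaging cannot begin until sub-assembly (finishes hour 31, plus 3-hour gap → hour 34). It runs from hour 34 to 34 + 5 = hour 39.
All tasks are finished once the last one completes. Finish times: Cutting at 6, CNC milling at 3, Heat treatment at 15, Surface grinding at 22, Dimensional inspection at 11, Coating at 30, Sub-assembly at 31, Final packaging at 39. The latest is hour 39.

39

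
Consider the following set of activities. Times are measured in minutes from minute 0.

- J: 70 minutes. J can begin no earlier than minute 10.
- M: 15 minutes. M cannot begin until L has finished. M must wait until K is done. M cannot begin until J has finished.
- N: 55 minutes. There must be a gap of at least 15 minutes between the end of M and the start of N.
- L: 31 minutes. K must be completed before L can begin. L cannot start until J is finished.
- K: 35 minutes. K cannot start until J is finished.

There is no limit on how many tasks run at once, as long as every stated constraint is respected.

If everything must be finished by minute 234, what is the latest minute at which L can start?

N must finish by minute 234; it takes 55 minutes, so it must start by 234 − 55 = minute 179.
Since N (must start by minute 179, minus 15-minute gap → minute 164) depends on it, M must finish by minute 164. Backing off its 15-minute duration gives a latest start of minute 149.
Since M (must start by minute 149) depends on it, L must finish by minute 149. Backing off its 31-minute duration gives a latest start of minute 118.

118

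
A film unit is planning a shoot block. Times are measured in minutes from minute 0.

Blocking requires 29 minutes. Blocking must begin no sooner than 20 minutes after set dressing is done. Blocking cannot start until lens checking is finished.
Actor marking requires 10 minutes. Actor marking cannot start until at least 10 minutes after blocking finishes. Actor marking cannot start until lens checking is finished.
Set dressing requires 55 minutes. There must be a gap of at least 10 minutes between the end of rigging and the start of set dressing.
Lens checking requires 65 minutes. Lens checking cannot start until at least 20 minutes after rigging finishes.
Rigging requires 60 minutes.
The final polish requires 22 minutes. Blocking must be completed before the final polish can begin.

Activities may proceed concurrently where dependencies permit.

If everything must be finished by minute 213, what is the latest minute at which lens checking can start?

Actor marking has no dependents, so it just needs to finish by minute 213. Starting by 213 − 10 = minute 203 achieves that.
The final polish must finish by minute 213; it takes 22 minutes, so it must start by 213 − 22 = minute 191.
For blocking: actor marking (must start by minute 203, minus 10-minute gap → minute 193); the final polish (must start by minute 191). The most restrictive is minute 191; with a 29-minute duration, blocking must start by minute 162.
Lens checking feeds blocking (must start by minute 162); actor marking (must start by minute 203). Taking the minimum, lens checking must finish by minute 162 and start by 162 − 65 = minute 97.

97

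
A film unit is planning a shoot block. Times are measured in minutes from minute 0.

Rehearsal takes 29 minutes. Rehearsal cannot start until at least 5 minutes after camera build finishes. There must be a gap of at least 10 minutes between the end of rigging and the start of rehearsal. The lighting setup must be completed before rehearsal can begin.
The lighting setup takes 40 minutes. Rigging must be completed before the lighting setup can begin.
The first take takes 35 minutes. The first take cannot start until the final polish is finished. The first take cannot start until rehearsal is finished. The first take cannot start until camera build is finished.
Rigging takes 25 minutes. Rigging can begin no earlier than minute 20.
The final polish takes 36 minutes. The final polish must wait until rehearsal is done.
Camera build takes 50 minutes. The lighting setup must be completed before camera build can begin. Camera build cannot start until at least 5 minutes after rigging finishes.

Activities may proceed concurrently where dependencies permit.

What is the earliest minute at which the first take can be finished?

Rigging waits on its own release at minute 20, so it starts at minute 20 and finishes at 20 + 25 = minute 45.
The lighting setup waits on rigging (finishes minute 45), so it starts at minute 45 and finishes at 45 + 40 = minute 85.
Camera build has to wait for the lighting setup (finishes minute 85); rigging (finishes minute 45, plus 5-minute gap → minute 50). The latest of these is minute 85, so camera build runs minute 85 to 85 + 50 = minute 135.
For rehearsal: camera build (finishes minute 135, plus 5-minute gap → minute 140); rigging (finishes minute 45, plus 10-minute gap → minute 55); the lighting setup (finishes minute 85). Taking the maximum gives a start of minute 140, and it finishes at 140 + 29 = minute 169.
The final polish cannot begin until rehearsal (finishes minute 169). It runs from minute 169 to 169 + 36 = minute 205.
For the first take: the final polish (finishes minute 205); rehearsal (finishes minute 169); camera build (finishes minute 135). Taking the maximum gives a start of minute 205, and it finishes at 205 + 35 = minute 240.

240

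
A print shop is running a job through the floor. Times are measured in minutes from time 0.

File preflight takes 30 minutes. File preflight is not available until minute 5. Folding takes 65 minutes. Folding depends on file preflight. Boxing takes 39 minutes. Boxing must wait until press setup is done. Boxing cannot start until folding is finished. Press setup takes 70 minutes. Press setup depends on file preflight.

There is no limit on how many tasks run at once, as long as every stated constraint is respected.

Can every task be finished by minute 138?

File preflight cannot begin until its own release at minute 5. It runs from minute 5 to 5 + 30 = minute 35.
After file preflight (finishes minute 35), folding can start at minute 35 and finishes at minute 100.
Press setup waits on file preflight (finishes minute 35), so it starts at minute 35 and finishes at 35 + 70 = minute 105.
Boxing has to wait for press setup (finishes minute 105); folding (finishes minute 100). The latest of these is minute 105, so boxing runs minute 105 to 105 + 39 = minute 144.
The earliest everything can be done is minute 144, which is after the deadline of 138, so it is not possible.

No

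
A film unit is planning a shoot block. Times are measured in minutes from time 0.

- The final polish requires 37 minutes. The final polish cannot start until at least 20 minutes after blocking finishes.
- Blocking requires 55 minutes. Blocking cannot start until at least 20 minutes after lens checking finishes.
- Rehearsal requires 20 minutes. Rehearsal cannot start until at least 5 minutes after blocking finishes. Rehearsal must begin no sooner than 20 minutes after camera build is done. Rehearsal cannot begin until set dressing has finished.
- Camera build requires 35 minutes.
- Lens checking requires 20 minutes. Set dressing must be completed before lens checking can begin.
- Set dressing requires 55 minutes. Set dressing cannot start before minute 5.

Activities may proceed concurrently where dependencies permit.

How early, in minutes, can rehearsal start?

160

Camera build can start immediately at minute 0; it finishes at minute 35.
Set dressing cannot begin until its own release at minute 5. It runs from minute 5 to 5 + 55 = minute 60.
Lens checking waits on set dressing (finishes minute 60), so it starts at minute 60 and finishes at 60 + 20 = minute 80.
Blocking waits on lens checking (finishes minute 80, plus 20-minute gap → minute 100), so it starts at minute 100 and finishes at 100 + 55 = minute 155.
Rehearsal waits on blocking (finishes minute 155, plus 5-minute gap → minute 160); camera build (finishes minute 35, plus 20-minute gap → minute 55); set dressing (finishes minute 60). The latest of these is minute 160, which is the earliest rehearsal can start.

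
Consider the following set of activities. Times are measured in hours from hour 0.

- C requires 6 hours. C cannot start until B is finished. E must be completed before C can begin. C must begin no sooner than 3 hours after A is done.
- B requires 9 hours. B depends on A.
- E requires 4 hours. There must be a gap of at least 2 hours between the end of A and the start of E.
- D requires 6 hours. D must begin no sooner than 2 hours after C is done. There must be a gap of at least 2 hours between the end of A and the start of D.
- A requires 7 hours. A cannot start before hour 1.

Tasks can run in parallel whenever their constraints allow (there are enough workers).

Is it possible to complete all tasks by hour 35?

Yes

A waits on its own release at hour 1, so it starts at hour 1 and finishes at 1 + 7 = hour 8.
E cannot begin until A (finishes hour 8, plus 2-hour gap → hour 10). It runs from hour 10 to 10 + 4 = hour 14.
After A (finishes hour 8), B can start at hour 8 and finishes at hour 17.
C needs all of B (finishes hour 17); E (finishes hour 14); A (finishes hour 8, plus 3-hour gap → hour 11). That puts its earliest start at hour 17; it finishes at 17 + 6 = hour 23.
For D: C (finishes hour 23, plus 2-hour gap → hour 25); A (finishes hour 8, plus 2-hour gap → hour 10). Taking the maximum gives a start of hour 25, and it finishes at 25 + 6 = hour 31.
Every task is finished by hour 31, which is no later than the deadline of 35, so the schedule is feasible.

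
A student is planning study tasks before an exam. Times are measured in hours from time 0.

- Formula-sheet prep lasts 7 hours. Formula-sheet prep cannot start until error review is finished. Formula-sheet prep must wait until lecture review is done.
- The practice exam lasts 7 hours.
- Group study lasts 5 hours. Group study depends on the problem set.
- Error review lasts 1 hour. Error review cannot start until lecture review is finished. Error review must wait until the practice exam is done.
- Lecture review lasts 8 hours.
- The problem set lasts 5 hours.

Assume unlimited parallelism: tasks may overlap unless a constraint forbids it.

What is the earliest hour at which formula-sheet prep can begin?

9

Nothing blocks the practice exam, so it runs from hour 0 to hour 7.
Nothing blocks lecture review, so it runs from hour 0 to hour 8.
Error review cannot start until lecture review (finishes hour 8); the practice exam (finishes hour 7). The controlling bound is hour 8, so error review finishes at 8 + 1 = hour 9.
Formula-sheet prep waits on error review (finishes hour 9); lecture review (finishes hour 8). The latest of these is hour 9, which is the earliest formula-sheet prep can start.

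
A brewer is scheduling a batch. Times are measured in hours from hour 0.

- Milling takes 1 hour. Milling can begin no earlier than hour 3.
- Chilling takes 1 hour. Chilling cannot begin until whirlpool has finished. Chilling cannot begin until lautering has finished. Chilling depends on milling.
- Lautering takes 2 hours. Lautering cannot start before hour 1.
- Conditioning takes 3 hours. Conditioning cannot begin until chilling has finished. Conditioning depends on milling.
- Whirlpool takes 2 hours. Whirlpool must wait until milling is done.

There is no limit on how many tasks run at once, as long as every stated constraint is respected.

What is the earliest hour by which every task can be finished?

After its own release at hour 1, lautering can start at hour 1 and finishes at hour 3.
Milling cannot begin until its own release at hour 3. It runs from hour 3 to 3 + 1 = hour 4.
Whirlpool waits on milling (finishes hour 4), so it starts at hour 4 and finishes at 4 + 2 = hour 6.
For chilling: whirlpool (finishes hour 6); lautering (finishes hour 3); milling (finishes hour 4). Taking the maximum gives a start of hour 6, and it finishes at 6 + 1 = hour 7.
For conditioning: chilling (finishes hour 7); milling (finishes hour 4). Taking the maximum gives a start of hour 7, and it finishes at 7 + 3 = hour 10.
All tasks are finished once the last one completes. Finish times: Milling at 4, Lautering at 3, Whirlpool at 6, Chilling at 7, Conditioning at 10. The latest is hour 10.

10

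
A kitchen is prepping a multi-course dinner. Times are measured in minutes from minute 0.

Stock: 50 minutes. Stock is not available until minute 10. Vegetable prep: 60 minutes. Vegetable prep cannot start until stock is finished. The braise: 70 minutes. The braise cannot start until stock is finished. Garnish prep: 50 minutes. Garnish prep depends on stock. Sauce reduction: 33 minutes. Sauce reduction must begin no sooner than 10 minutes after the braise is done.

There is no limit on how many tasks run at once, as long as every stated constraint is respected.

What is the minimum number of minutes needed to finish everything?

173

Stock cannot begin until its own release at minute 10. It runs from minute 10 to 10 + 50 = minute 60.
After stock (finishes minute 60), garnish prep can start at minute 60 and finishes at minute 110.
After stock (finishes minute 60), vegetable prep can start at minute 60 and finishes at minute 120.
The braise waits on stock (finishes minute 60), so it starts at minute 60 and finishes at 60 + 70 = minute 130.
Sauce reduction cannot begin until the braise (finishes minute 130, plus 10-minute gap → minute 140). It runs from minute 140 to 140 + 33 = minute 173.
All tasks are finished once the last one completes. Finish times: Stock at 60, The braise at 130, Vegetable prep at 120, Sauce reduction at 173, Garnish prep at 110. The latest is minute 173.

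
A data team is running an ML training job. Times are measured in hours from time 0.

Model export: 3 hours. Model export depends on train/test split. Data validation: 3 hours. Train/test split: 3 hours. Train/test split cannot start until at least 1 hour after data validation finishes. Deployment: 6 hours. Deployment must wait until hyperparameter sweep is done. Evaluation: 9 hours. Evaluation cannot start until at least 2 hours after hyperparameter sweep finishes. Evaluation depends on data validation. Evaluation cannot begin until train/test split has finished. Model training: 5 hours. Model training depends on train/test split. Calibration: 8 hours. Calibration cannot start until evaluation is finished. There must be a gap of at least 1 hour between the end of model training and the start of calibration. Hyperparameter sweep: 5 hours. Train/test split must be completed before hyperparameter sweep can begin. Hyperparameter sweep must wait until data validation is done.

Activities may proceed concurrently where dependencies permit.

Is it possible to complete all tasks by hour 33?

Yes

Data validation has no prerequisites, so it starts at hour 0 and finishes at hour 3.
After data validation (finishes hour 3, plus 1-hour gap → hour 4), train/test split can start at hour 4 and finishes at hour 7.
Model export waits on train/test split (finishes hour 7), so it starts at hour 7 and finishes at 7 + 3 = hour 10.
Model training cannot begin until train/test split (finishes hour 7). It runs from hour 7 to 7 + 5 = hour 12.
Hyperparameter sweep needs all of train/test split (finishes hour 7); data validation (finishes hour 3). That puts its earliest start at hour 7; it finishes at 7 + 5 = hour 12.
Deployment cannot begin until hyperparameter sweep (finishes hour 12). It runs from hour 12 to 12 + 6 = hour 18.
Evaluation needs all of hyperparameter sweep (finishes hour 12, plus 2-hour gap → hour 14); data validation (finishes hour 3); train/test split (finishes hour 7). That puts its earliest start at hour 14; it finishes at 14 + 9 = hour 23.
Calibration needs all of evaluation (finishes hour 23); model training (finishes hour 12, plus 1-hour gap → hour 13). That puts its earliest start at hour 23; it finishes at 23 + 8 = hour 31.
Every task is finished by hour 31, which is no later than the deadline of 33, so the schedule is feasible.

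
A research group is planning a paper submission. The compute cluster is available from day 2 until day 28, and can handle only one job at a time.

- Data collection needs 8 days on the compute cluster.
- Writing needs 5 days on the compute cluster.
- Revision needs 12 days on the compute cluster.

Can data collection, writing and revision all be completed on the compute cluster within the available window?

The compute cluster window is 28 − 2 = 26 days.
Running back to back, the jobs need 8 + 5 + 12 = 25 days on the compute cluster.
Since 25 ≤ 26, they fit within the window.

Yes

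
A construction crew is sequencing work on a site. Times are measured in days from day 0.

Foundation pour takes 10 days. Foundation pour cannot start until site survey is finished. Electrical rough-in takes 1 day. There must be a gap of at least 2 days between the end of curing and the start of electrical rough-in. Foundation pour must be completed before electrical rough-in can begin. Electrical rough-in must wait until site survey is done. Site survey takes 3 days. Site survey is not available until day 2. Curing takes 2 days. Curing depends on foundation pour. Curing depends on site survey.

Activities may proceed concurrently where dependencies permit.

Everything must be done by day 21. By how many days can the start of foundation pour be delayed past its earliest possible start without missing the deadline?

1

After its own release at day 2, site survey can start at day 2 and finishes at day 5.
Foundation pour waits on site survey (finishes day 5), so it starts at day 5 and finishes at 5 + 10 = day 15.

Working backward from the deadline:
To finish by day 21, electrical rough-in (duration 1) must start no later than day 20.
Since electrical rough-in (must start by day 20, minus 2-day gap → day 18) depends on it, curing must finish by day 18. Backing off its 2-day duration gives a latest start of day 16.
Foundation pour has several dependents: curing (must start by day 16); electrical rough-in (must start by day 20). The earliest of those limits is day 16, so foundation pour must start by 16 − 10 = day 6.
So foundation pour can start as early as day 5 and as late as day 6, giving 6 − 5 = 1 day of slack.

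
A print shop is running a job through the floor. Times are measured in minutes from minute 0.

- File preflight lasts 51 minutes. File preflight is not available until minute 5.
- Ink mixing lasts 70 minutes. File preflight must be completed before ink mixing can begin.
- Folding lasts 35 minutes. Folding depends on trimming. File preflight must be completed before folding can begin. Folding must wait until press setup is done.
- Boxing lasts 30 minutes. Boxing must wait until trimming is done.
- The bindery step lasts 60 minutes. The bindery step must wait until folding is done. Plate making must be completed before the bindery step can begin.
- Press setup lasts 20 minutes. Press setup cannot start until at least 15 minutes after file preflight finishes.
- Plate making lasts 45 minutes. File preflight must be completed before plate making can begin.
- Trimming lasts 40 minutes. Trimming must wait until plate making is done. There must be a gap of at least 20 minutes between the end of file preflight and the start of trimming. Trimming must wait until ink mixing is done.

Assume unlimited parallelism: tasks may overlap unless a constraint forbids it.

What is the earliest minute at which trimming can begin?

126

After its own release at minute 5, file preflight can start at minute 5 and finishes at minute 56.
After file preflight (finishes minute 56), ink mixing can start at minute 56 and finishes at minute 126.
Plate making cannot begin until file preflight (finishes minute 56). It runs from minute 56 to 56 + 45 = minute 101.
Trimming waits on plate making (finishes minute 101); file preflight (finishes minute 56, plus 20-minute gap → minute 76); ink mixing (finishes minute 126). The latest of these is minute 126, which is the earliest trimming can start.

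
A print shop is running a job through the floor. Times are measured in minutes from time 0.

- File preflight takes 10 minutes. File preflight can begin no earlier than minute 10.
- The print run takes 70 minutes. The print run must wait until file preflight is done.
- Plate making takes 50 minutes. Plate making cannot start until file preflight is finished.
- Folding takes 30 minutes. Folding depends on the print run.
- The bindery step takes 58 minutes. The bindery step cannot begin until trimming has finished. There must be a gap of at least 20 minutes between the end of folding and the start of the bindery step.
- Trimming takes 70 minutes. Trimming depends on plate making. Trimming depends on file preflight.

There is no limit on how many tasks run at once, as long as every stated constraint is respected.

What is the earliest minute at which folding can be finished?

After its own release at minute 10, file preflight can start at minute 10 and finishes at minute 20.
The print run waits on file preflight (finishes minute 20), so it starts at minute 20 and finishes at 20 + 70 = minute 90.
Folding waits on the print run (finishes minute 90), so it starts at minute 90 and finishes at 90 + 30 = minute 120.

120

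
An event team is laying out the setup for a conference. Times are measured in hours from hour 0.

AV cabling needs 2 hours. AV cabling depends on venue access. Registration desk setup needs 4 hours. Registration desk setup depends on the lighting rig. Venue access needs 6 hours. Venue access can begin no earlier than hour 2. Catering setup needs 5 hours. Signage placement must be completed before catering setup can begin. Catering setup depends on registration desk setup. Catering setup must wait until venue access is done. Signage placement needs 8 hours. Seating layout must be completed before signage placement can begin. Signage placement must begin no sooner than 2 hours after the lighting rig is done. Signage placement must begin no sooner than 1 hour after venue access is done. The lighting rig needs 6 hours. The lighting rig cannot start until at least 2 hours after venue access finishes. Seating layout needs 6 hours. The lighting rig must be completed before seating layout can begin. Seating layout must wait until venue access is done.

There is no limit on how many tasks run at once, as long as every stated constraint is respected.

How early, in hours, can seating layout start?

16

Venue access cannot begin until its own release at hour 2. It runs from hour 2 to 2 + 6 = hour 8.
The lighting rig cannot begin until venue access (finishes hour 8, plus 2-hour gap → hour 10). It runs from hour 10 to 10 + 6 = hour 16.
Seating layout waits on the lighting rig (finishes hour 16); venue access (finishes hour 8). The latest of these is hour 16, which is the earliest seating layout can start.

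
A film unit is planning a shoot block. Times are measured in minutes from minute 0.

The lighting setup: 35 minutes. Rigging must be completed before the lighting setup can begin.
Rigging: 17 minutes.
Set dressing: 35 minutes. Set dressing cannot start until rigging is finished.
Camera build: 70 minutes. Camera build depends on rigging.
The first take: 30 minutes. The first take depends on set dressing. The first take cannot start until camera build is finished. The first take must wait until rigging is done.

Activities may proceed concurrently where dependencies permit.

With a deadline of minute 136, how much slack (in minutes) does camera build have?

19

Nothing blocks rigging, so it runs from minute 0 to minute 17.
Camera build waits on rigging (finishes minute 17), so it starts at minute 17 and finishes at 17 + 70 = minute 87.

Working backward from the deadline:
To finish by minute 136, the first take (duration 30) must start no later than minute 106.
Camera build feeds into the first take (must start by minute 106); so camera build must finish by minute 106 and therefore start by minute 36.
So camera build can start as early as minute 17 and as late as minute 36, giving 36 − 17 = 19 minutes of slack.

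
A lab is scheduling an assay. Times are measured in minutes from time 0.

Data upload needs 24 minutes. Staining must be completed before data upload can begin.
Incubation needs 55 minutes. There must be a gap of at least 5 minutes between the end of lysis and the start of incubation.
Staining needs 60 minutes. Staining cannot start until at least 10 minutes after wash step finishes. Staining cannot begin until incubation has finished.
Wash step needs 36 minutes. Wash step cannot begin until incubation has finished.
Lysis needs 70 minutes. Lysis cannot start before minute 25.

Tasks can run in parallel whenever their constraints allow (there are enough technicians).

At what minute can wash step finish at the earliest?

191

Lysis waits on its own release at minute 25, so it starts at minute 25 and finishes at 25 + 70 = minute 95.
Incubation cannot begin until lysis (finishes minute 95, plus 5-minute gap → minute 100). It runs from minute 100 to 100 + 55 = minute 155.
After incubation (finishes minute 155), wash step can start at minute 155 and finishes at minute 191.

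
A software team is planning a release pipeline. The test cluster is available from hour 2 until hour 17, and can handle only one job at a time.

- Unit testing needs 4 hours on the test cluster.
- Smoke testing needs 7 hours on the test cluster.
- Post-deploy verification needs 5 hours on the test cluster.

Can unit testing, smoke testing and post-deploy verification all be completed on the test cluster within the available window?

No

The test cluster window is 17 − 2 = 15 hours.
Running back to back, the jobs need 4 + 7 + 5 = 16 hours on the test cluster.
Since 16 > 15, they cannot all fit.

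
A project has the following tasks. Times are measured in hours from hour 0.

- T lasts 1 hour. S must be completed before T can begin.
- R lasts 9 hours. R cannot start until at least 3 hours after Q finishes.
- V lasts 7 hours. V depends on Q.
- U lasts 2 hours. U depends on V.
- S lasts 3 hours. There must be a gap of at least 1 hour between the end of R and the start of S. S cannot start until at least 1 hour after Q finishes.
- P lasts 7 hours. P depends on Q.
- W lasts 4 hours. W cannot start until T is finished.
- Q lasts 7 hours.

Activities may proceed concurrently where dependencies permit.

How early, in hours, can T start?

23

Nothing blocks Q, so it runs from hour 0 to hour 7.
R cannot begin until Q (finishes hour 7, plus 3-hour gap → hour 10). It runs from hour 10 to 10 + 9 = hour 19.
S needs all of R (finishes hour 19, plus 1-hour gap → hour 20); Q (finishes hour 7, plus 1-hour gap → hour 8). That puts its earliest start at hour 20; it finishes at 20 + 3 = hour 23.
T waits on S (finishes hour 23), so the earliest it can start is hour 23.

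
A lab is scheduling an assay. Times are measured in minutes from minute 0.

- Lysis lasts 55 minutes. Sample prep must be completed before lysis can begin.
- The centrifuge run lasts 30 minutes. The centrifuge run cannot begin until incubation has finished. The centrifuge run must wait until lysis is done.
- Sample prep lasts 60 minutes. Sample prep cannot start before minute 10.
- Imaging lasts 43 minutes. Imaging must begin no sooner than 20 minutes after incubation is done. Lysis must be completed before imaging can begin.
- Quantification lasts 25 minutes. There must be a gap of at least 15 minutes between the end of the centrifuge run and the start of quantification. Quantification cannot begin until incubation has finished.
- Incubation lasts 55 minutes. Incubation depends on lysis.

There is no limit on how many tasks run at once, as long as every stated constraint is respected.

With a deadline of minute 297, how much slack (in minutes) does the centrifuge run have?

47

Sample prep waits on its own release at minute 10, so it starts at minute 10 and finishes at 10 + 60 = minute 70.
Lysis waits on sample prep (finishes minute 70), so it starts at minute 70 and finishes at 70 + 55 = minute 125.
Incubation cannot begin until lysis (finishes minute 125). It runs from minute 125 to 125 + 55 = minute 180.
The centrifuge run needs all of incubation (finishes minute 180); lysis (finishes minute 125). That puts its earliest start at minute 180; it finishes at 180 + 30 = minute 210.

Working backward from the deadline:
Quantification must finish by minute 297; it takes 25 minutes, so it must start by 297 − 25 = minute 272.
The centrifuge run has to be done before quantification (must start by minute 272, minus 15-minute gap → minute 257). That means finishing by minute 257, i.e. starting by 257 − 30 = minute 227.
So the centrifuge run can start as early as minute 180 and as late as minute 227, giving 227 − 180 = 47 minutes of slack.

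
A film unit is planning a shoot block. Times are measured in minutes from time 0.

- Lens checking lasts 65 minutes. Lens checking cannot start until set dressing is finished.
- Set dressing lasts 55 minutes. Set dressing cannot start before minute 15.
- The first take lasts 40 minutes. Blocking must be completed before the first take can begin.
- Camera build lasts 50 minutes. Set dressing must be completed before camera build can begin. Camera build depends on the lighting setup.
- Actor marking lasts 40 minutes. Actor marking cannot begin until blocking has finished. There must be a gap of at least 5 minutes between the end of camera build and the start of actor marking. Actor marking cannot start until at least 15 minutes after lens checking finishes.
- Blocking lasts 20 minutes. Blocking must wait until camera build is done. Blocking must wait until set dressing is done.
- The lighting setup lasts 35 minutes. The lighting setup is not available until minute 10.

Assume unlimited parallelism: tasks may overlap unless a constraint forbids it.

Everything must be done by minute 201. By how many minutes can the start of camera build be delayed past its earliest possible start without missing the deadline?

21

The lighting setup waits on its own release at minute 10, so it starts at minute 10 and finishes at 10 + 35 = minute 45.
After its own release at minute 15, set dressing can start at minute 15 and finishes at minute 70.
Camera build cannot start until set dressing (finishes minute 70); the lighting setup (finishes minute 45). The controlling bound is minute 70, so camera build finishes at 70 + 50 = minute 120.

Working backward from the deadline:
Actor marking has no dependents, so it just needs to finish by minute 201. Starting by 201 − 40 = minute 161 achieves that.
To finish by minute 201, the first take (duration 40) must start no later than minute 161.
Blocking feeds actor marking (must start by minute 161); the first take (must start by minute 161). Taking the minimum, blocking must finish by minute 161 and start by 161 − 20 = minute 141.
For camera build: blocking (must start by minute 141); actor marking (must start by minute 161, minus 5-minute gap → minute 156). The most restrictive is minute 141; with a 50-minute duration, camera build must start by minute 91.
So camera build can start as early as minute 70 and as late as minute 91, giving 91 − 70 = 21 minutes of slack.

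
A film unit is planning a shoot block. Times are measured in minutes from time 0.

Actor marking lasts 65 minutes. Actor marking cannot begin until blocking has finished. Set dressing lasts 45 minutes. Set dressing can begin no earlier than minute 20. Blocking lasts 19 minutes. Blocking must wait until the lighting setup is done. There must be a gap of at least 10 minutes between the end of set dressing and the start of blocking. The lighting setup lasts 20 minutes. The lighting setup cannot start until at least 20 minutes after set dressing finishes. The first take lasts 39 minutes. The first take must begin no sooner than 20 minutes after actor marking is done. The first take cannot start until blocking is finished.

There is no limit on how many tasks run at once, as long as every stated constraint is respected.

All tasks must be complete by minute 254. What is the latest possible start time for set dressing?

The first take must finish by minute 254; it takes 39 minutes, so it must start by 254 − 39 = minute 215.
Since the first take (must start by minute 215, minus 20-minute gap → minute 195) depends on it, actor marking must finish by minute 195. Backing off its 65-minute duration gives a latest start of minute 130.
Blocking has several dependents: actor marking (must start by minute 130); the first take (must start by minute 215). The earliest of those limits is minute 130, so blocking must start by 130 − 19 = minute 111.
The lighting setup has to be done before blocking (must start by minute 111). That means finishing by minute 111, i.e. starting by 111 − 20 = minute 91.
Set dressing must finish in time for the lighting setup (must start by minute 91, minus 20-minute gap → minute 71); blocking (must start by minute 111, minus 10-minute gap → minute 101). The tightest is minute 71, so set dressing must start by 71 − 45 = minute 26.

26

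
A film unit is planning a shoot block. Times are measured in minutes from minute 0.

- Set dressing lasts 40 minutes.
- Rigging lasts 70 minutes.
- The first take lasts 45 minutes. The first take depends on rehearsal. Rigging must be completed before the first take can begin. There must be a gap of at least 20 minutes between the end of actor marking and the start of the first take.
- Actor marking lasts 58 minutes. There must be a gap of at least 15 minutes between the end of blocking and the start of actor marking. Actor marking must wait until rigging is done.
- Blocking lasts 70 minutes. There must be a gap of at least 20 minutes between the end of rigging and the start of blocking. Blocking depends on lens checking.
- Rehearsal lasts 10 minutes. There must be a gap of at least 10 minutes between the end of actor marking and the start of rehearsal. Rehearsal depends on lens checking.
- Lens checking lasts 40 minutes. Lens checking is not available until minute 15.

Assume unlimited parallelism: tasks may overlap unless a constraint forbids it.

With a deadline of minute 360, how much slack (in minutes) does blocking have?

62

Lens checking cannot begin until its own release at minute 15. It runs from minute 15 to 15 + 40 = minute 55.
Rigging has no prerequisites, so it starts at minute 0 and finishes at minute 70.
Blocking has to wait for rigging (finishes minute 70, plus 20-minute gap → minute 90); lens checking (finishes minute 55). The latest of these is minute 90, so blocking runs minute 90 to 90 + 70 = minute 160.

Working backward from the deadline:
Nothing follows the first take; the deadline of minute 360 is its only limit. It must start by 360 − 45 = minute 315.
Rehearsal has to be done before the first take (must start by minute 315). That means finishing by minute 315, i.e. starting by 315 − 10 = minute 305.
Actor marking must finish in time for rehearsal (must start by minute 305, minus 10-minute gap → minute 295); the first take (must start by minute 315, minus 20-minute gap → minute 295). The tightest is minute 295, so actor marking must start by 295 − 58 = minute 237.
Blocking feeds into actor marking (must start by minute 237, minus 15-minute gap → minute 222); so blocking must finish by minute 222 and therefore start by minute 152.
So blocking can start as early as minute 90 and as late as minute 152, giving 152 − 90 = 62 minutes of slack.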